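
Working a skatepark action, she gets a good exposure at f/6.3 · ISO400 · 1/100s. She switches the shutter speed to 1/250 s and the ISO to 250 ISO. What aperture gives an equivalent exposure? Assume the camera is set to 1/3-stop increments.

f/3.2

Shutter speed: 1/100 → 1/125 → 1/160 → 1/200 → 1/250 — 1 1/3 stops shorter (darker).
ISO: 400 → 320 → 250 — 2/3 stop dropped (darker).
Net change so far: 2 stops darker. Offset with the aperture: f/6.3 → f/5.6 → f/5 → f/4.5 → f/4 → f/3.5 → f/3.2.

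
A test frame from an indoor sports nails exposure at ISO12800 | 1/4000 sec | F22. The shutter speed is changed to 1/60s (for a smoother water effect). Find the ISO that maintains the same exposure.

Shutter speed: 1/4000 → 1/2000 → 1/1000 → 1/500 → 1/250 → 1/125 → 1/60 — 6 stops slower (brighter).
Need 6 stops darker from the ISO: 12800 → 6400 → 3200 → 1600 → 800 → 400 → 200.

ISO 200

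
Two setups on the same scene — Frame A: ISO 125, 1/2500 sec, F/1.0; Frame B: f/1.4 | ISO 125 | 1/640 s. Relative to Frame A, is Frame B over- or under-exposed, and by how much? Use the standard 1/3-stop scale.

Aperture: f/1.0 → f/1.1 → f/1.2 → f/1.4 — 1 stop stopped down (darker).
Shutter speed: 1/2500 → 1/2000 → 1/1600 → 1/1250 → 1/1000 → 1/800 → 1/640 — 2 stops longer (brighter).
ISO: unchanged.
Net: −1 +2 = +1 stop.

1 stop brighter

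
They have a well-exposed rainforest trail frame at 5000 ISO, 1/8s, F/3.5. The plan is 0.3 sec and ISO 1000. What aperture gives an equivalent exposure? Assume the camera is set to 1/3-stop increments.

Shutter speed: 1/8 → 1/6 → 1/5 → 1/4 → 0.3 — 1 1/3 stops slower (brighter).
ISO: 5000 → 4000 → 3200 → 2500 → 2000 → 1600 → 1250 → 1000 — 2 1/3 stops dropped (darker).
Net change so far: 1 stop darker. Offset with the aperture: f/3.5 → f/3.2 → f/2.8 → f/2.5.

f/2.5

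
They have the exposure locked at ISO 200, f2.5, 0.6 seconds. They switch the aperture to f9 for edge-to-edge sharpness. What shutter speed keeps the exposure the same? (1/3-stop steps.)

8 s

Aperture: f/2.5 → f/2.8 → f/3.2 → f/3.5 → f/4 → f/4.5 → f/5 → f/5.6 → f/6.3 → f/7.1 → f/8 → f/9 — 3 2/3 stops stopped down (darker).
Need 3 2/3 stops brighter from the shutter speed: 0.6 → 0.8 → 1 → 1.3 → 1.6 → 2 → 2.5 → 3.2 → 4 → 5 → 6 → 8.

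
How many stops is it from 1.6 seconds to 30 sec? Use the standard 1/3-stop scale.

4 1/3 stops

1.6 → 2 → 2.5 → 3.2 → 4 → 5 → 6 → 8 → 10 → 13 → 15 → 20 → 25 → 30 — count the steps: 13 third-stops = 4 1/3 stops.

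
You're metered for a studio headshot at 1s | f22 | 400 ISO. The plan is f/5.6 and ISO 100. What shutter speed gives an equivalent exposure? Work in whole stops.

Aperture: f/22 → f/16 → f/11 → f/8 → f/5.6 — 4 stops larger aperture (brighter).
ISO: 400 → 200 → 100 — 2 stops lower (darker).
Net change so far: 2 stops brighter. Offset with the shutter speed: 1 → 1/2 → 1/4.

1/4s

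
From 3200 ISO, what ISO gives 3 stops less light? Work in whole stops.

ISO 400

ISO: 3200 → 1600 → 800 → 400 — 3 stops dropped (darker).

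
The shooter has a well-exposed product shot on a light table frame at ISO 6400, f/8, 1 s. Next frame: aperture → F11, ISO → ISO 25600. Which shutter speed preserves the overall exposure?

Aperture: f/8 → f/11 — 1 stop stopped down (darker).
ISO: 6400 → 12800 → 25600 — 2 stops higher (brighter).
Net change so far: 1 stop brighter. Offset with the shutter speed: 1 → 1/2.

1/2s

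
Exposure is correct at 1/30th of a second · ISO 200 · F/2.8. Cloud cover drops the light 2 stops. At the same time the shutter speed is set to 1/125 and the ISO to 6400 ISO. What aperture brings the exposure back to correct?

Scene light: 2 stops darker.
Shutter speed: 1/30 → 1/60 → 1/125 — 2 stops shorter (darker).
ISO: 200 → 400 → 800 → 1600 → 3200 → 6400 — 5 stops raised (brighter).
Net so far: 1 stop brighter. Aperture: f/2.8 → f/4.

f/4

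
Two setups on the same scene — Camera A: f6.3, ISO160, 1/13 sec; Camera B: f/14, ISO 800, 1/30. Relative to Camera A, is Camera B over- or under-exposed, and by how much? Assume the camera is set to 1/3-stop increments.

1 1/3 stops darker

Aperture: f/6.3 → f/7.1 → f/8 → f/9 → f/10 → f/11 → f/13 → f/14 — 2 1/3 stops stopped down (darker).
Shutter speed: 1/13 → 1/15 → 1/20 → 1/25 → 1/30 — 1 1/3 stops faster (darker).
ISO: 160 → 200 → 250 → 320 → 400 → 500 → 640 → 800 — 2 1/3 stops raised (brighter).
Net: −2 1/3 −1 1/3 +2 1/3 = −1 1/3 stops.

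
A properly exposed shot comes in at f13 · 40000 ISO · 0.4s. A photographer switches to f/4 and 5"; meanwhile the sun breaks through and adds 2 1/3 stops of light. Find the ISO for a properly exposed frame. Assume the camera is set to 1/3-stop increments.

ISO 64

Scene light: 2 1/3 stops brighter.
Aperture: f/13 → f/11 → f/10 → f/9 → f/8 → f/7.1 → f/6.3 → f/5.6 → f/5 → f/4.5 → f/4 — 3 1/3 stops opened up (brighter).
Shutter speed: 0.4 → 0.5 → 0.6 → 0.8 → 1 → 1.3 → 1.6 → 2 → 2.5 → 3.2 → 4 → 5 — 3 2/3 stops slower (brighter).
Net so far: 9 1/3 stops brighter. ISO: 40000 → 32000 → 25600 → 20000 → 16000 → 12800 → 10000 → 8000 → 6400 → 5000 → 4000 → 3200 → 2500 → 2000 → 1600 → 1250 → 1000 → 800 → 640 → 500 → 400 → 320 → 250 → 200 → 160 → 125 → 100 → 80 → 64.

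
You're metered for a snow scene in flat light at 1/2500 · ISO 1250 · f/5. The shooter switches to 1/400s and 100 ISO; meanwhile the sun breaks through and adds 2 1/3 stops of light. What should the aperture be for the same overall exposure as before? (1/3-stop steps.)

Scene light: 2 1/3 stops brighter.
Shutter speed: 1/2500 → 1/2000 → 1/1600 → 1/1250 → 1/1000 → 1/800 → 1/640 → 1/500 → 1/400 — 2 2/3 stops longer (brighter).
ISO: 1250 → 1000 → 800 → 640 → 500 → 400 → 320 → 250 → 200 → 160 → 125 → 100 — 3 2/3 stops lower (darker).
Net so far: 1 1/3 stops brighter. Aperture: f/5 → f/5.6 → f/6.3 → f/7.1 → f/8.

f/8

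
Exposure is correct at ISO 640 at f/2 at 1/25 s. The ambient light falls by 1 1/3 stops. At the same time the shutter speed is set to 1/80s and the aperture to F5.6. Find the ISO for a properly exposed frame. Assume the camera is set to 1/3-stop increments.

Scene light: 1 1/3 stops darker.
Shutter speed: 1/25 → 1/30 → 1/40 → 1/50 → 1/60 → 1/80 — 1 2/3 stops shorter (darker).
Aperture: f/2 → f/2.2 → f/2.5 → f/2.8 → f/3.2 → f/3.5 → f/4 → f/4.5 → f/5 → f/5.6 — 3 stops smaller aperture (darker).
Net so far: 6 stops darker. ISO: 640 → 800 → 1000 → 1250 → 1600 → 2000 → 2500 → 3200 → 4000 → 5000 → 6400 → 8000 → 10000 → 12800 → 16000 → 20000 → 25600 → 32000 → 40000.

ISO 40000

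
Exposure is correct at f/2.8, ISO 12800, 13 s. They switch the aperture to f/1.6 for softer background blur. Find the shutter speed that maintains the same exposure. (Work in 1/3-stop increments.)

Aperture: f/2.8 → f/2.5 → f/2.2 → f/2 → f/1.8 → f/1.6 — 1 2/3 stops wider (brighter).
Need 1 2/3 stops darker from the shutter speed: 13 → 10 → 8 → 6 → 5 → 4.

4 s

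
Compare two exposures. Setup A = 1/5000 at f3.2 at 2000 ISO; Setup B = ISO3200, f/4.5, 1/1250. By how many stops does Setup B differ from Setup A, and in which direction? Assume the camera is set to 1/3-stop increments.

1 2/3 stops brighter

Aperture: f/3.2 → f/3.5 → f/4 → f/4.5 — 1 stop narrower (darker).
Shutter speed: 1/5000 → 1/4000 → 1/3200 → 1/2500 → 1/2000 → 1/1600 → 1/1250 — 2 stops longer (brighter).
ISO: 2000 → 2500 → 3200 — 2/3 stop raised (brighter).
Net: −1 +2 +2/3 = +1 2/3 stops.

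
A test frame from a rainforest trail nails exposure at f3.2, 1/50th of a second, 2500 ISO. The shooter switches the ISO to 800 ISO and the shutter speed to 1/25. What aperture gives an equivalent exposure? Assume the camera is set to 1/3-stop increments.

ISO: 2500 → 2000 → 1600 → 1250 → 1000 → 800 — 1 2/3 stops lower (darker).
Shutter speed: 1/50 → 1/40 → 1/30 → 1/25 — 1 stop slower (brighter).
Net change so far: 2/3 stop darker. Offset with the aperture: f/3.2 → f/2.8 → f/2.5.

f/2.5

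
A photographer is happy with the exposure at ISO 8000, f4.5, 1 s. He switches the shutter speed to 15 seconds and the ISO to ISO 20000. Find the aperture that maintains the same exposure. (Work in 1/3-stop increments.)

f/29

Shutter speed: 1 → 1.3 → 1.6 → 2 → 2.5 → 3.2 → 4 → 5 → 6 → 8 → 10 → 13 → 15 — 4 stops slower (brighter).
ISO: 8000 → 10000 → 12800 → 16000 → 20000 — 1 1/3 stops raised (brighter).
Net change so far: 5 1/3 stops brighter. Offset with the aperture: f/4.5 → f/5 → f/5.6 → f/6.3 → f/7.1 → f/8 → f/9 → f/10 → f/11 → f/13 → f/14 → f/16 → f/18 → f/20 → f/22 → f/25 → f/29.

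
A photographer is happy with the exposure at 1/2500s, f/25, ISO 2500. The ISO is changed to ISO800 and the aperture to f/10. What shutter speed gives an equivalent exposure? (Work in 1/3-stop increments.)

1/5000s

ISO: 2500 → 2000 → 1600 → 1250 → 1000 → 800 — 1 2/3 stops dropped (darker).
Aperture: f/25 → f/22 → f/20 → f/18 → f/16 → f/14 → f/13 → f/11 → f/10 — 2 2/3 stops wider (brighter).
Net change so far: 1 stop brighter. Offset with the shutter speed: 1/2500 → 1/3200 → 1/4000 → 1/5000.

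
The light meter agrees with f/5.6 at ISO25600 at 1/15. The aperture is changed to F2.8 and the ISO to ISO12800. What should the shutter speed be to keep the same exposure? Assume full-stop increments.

Aperture: f/5.6 → f/4 → f/2.8 — 2 stops opened up (brighter).
ISO: 25600 → 12800 — 1 stop dropped (darker).
Net change so far: 1 stop brighter. Offset with the shutter speed: 1/15 → 1/30.

1/30s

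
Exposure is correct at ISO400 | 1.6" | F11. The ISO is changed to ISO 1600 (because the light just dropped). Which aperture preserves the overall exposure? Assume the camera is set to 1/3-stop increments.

f/22

ISO: 400 → 500 → 640 → 800 → 1000 → 1250 → 1600 — 2 stops higher (brighter).
Need 2 stops darker from the aperture: f/11 → f/13 → f/14 → f/16 → f/18 → f/20 → f/22.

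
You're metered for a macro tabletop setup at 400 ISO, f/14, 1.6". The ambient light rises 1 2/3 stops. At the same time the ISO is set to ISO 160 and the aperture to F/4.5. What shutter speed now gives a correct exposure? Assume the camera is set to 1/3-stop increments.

1/8s

Scene light: 1 2/3 stops brighter.
ISO: 400 → 320 → 250 → 200 → 160 — 1 1/3 stops lower (darker).
Aperture: f/14 → f/13 → f/11 → f/10 → f/9 → f/8 → f/7.1 → f/6.3 → f/5.6 → f/5 → f/4.5 — 3 1/3 stops larger aperture (brighter).
Net so far: 3 2/3 stops brighter. Shutter speed: 1.6 → 1.3 → 1 → 0.8 → 0.6 → 0.5 → 0.4 → 0.3 → 1/4 → 1/5 → 1/6 → 1/8.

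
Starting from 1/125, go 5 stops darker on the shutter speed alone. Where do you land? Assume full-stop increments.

Shutter speed: 1/125 → 1/250 → 1/500 → 1/1000 → 1/2000 → 1/4000 — 5 stops faster (darker).

1/4000s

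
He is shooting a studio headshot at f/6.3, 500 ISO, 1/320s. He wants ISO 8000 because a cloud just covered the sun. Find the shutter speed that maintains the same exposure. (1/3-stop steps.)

1/5000s

ISO: 500 → 640 → 800 → 1000 → 1250 → 1600 → 2000 → 2500 → 3200 → 4000 → 5000 → 6400 → 8000 — 4 stops higher (brighter).
Need 4 stops darker from the shutter speed: 1/320 → 1/400 → 1/500 → 1/640 → 1/800 → 1/1000 → 1/1250 → 1/1600 → 1/2000 → 1/2500 → 1/3200 → 1/4000 → 1/5000.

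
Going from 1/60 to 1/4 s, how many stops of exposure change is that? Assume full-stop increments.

1/60 → 1/30 → 1/15 → 1/8 → 1/4 — count the steps: 4 stops.

4 stops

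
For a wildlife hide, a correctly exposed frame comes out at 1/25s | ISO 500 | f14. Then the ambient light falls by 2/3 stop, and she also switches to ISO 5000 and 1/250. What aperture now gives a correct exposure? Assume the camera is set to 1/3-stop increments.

Scene light: 2/3 stop darker.
ISO: 500 → 640 → 800 → 1000 → 1250 → 1600 → 2000 → 2500 → 3200 → 4000 → 5000 — 3 1/3 stops higher (brighter).
Shutter speed: 1/25 → 1/30 → 1/40 → 1/50 → 1/60 → 1/80 → 1/100 → 1/125 → 1/160 → 1/200 → 1/250 — 3 1/3 stops faster (darker).
Net so far: 2/3 stop darker. Aperture: f/14 → f/13 → f/11.

f/11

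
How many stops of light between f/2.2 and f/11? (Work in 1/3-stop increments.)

4 2/3 stops

f/2.2 → f/2.5 → f/2.8 → f/3.2 → f/3.5 → f/4 → f/4.5 → f/5 → f/5.6 → f/6.3 → f/7.1 → f/8 → f/9 → f/10 → f/11 — count the steps: 14 third-stops = 4 2/3 stops.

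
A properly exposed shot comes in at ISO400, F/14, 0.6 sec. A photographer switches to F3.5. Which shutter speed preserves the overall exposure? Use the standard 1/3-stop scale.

Aperture: f/14 → f/13 → f/11 → f/10 → f/9 → f/8 → f/7.1 → f/6.3 → f/5.6 → f/5 → f/4.5 → f/4 → f/3.5 — 4 stops opened up (brighter).
Need 4 stops darker from the shutter speed: 0.6 → 0.5 → 0.4 → 0.3 → 1/4 → 1/5 → 1/6 → 1/8 → 1/10 → 1/13 → 1/15 → 1/20 → 1/25.

1/25s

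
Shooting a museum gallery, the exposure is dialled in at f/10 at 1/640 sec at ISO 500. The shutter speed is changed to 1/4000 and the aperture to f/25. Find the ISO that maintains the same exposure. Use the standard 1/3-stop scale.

ISO 20000

Shutter speed: 1/640 → 1/800 → 1/1000 → 1/1250 → 1/1600 → 1/2000 → 1/2500 → 1/3200 → 1/4000 — 2 2/3 stops shorter (darker).
Aperture: f/10 → f/11 → f/13 → f/14 → f/16 → f/18 → f/20 → f/22 → f/25 — 2 2/3 stops stopped down (darker).
Net change so far: 5 1/3 stops darker. Offset with the ISO: 500 → 640 → 800 → 1000 → 1250 → 1600 → 2000 → 2500 → 3200 → 4000 → 5000 → 6400 → 8000 → 10000 → 12800 → 16000 → 20000.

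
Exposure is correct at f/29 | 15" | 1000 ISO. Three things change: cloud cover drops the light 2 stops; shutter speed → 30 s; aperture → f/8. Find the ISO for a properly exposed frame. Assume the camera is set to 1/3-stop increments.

Scene light: 2 stops darker.
Shutter speed: 15 → 20 → 25 → 30 — 1 stop slower (brighter).
Aperture: f/29 → f/25 → f/22 → f/20 → f/18 → f/16 → f/14 → f/13 → f/11 → f/10 → f/9 → f/8 — 3 2/3 stops opened up (brighter).
Net so far: 2 2/3 stops brighter. ISO: 1000 → 800 → 640 → 500 → 400 → 320 → 250 → 200 → 160.

ISO 160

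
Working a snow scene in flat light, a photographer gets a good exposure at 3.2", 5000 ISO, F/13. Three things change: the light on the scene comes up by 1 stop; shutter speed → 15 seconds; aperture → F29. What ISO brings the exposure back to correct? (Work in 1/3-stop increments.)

ISO 2500

Scene light: 1 stop brighter.
Shutter speed: 3.2 → 4 → 5 → 6 → 8 → 10 → 13 → 15 — 2 1/3 stops slower (brighter).
Aperture: f/13 → f/14 → f/16 → f/18 → f/20 → f/22 → f/25 → f/29 — 2 1/3 stops smaller aperture (darker).
Net so far: 1 stop brighter. ISO: 5000 → 4000 → 3200 → 2500.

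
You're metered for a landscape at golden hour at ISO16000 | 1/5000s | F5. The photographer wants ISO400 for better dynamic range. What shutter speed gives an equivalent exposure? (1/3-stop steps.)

ISO: 16000 → 12800 → 10000 → 8000 → 6400 → 5000 → 4000 → 3200 → 2500 → 2000 → 1600 → 1250 → 1000 → 800 → 640 → 500 → 400 — 5 1/3 stops dropped (darker).
Need 5 1/3 stops brighter from the shutter speed: 1/5000 → 1/4000 → 1/3200 → 1/2500 → 1/2000 → 1/1600 → 1/1250 → 1/1000 → 1/800 → 1/640 → 1/500 → 1/400 → 1/320 → 1/250 → 1/200 → 1/160 → 1/125.

1/125s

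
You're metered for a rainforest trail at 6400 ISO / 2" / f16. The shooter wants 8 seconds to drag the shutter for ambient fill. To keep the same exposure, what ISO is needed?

Shutter speed: 2 → 4 → 8 — 2 stops slower (brighter).
Need 2 stops darker from the ISO: 6400 → 3200 → 1600.

ISO 1600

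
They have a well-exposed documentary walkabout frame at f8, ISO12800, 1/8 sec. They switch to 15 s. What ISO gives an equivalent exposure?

Shutter speed: 1/8 → 1/4 → 1/2 → 1 → 2 → 4 → 8 → 15 — 7 stops slower (brighter).
Need 7 stops darker from the ISO: 12800 → 6400 → 3200 → 1600 → 800 → 400 → 200 → 100.

ISO 100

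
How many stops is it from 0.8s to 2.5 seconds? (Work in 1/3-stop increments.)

1 2/3 stops

0.8 → 1 → 1.3 → 1.6 → 2 → 2.5 — count the steps: 5 third-stops = 1 2/3 stops.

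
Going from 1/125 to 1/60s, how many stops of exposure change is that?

1/125 → 1/60 — count the steps: 1 stop.

1 stop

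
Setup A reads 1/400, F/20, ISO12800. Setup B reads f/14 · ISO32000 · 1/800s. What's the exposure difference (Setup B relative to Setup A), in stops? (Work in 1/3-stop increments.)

Aperture: f/20 → f/18 → f/16 → f/14 — 1 stop wider (brighter).
Shutter speed: 1/400 → 1/500 → 1/640 → 1/800 — 1 stop faster (darker).
ISO: 12800 → 16000 → 20000 → 25600 → 32000 — 1 1/3 stops raised (brighter).
Net: +1 −1 +1 1/3 = +1 1/3 stops.

1 1/3 stops brighter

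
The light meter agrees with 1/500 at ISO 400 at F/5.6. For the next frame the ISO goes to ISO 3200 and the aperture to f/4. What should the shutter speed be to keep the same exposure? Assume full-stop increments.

ISO: 400 → 800 → 1600 → 3200 — 3 stops higher (brighter).
Aperture: f/5.6 → f/4 — 1 stop wider (brighter).
Net change so far: 4 stops brighter. Offset with the shutter speed: 1/500 → 1/1000 → 1/2000 → 1/4000 → 1/8000.

1/8000s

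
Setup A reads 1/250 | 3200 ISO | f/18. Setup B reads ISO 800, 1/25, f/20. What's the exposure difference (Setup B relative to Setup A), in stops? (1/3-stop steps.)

Aperture: f/18 → f/20 — 1/3 stop narrower (darker).
Shutter speed: 1/250 → 1/200 → 1/160 → 1/125 → 1/100 → 1/80 → 1/60 → 1/50 → 1/40 → 1/30 → 1/25 — 3 1/3 stops slower (brighter).
ISO: 3200 → 2500 → 2000 → 1600 → 1250 → 1000 → 800 — 2 stops lower (darker).
Net: −1/3 +3 1/3 −2 = +1 stop.

1 stop brighter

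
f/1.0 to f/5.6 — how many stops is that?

5 stops

f/1.0 → f/1.4 → f/2 → f/2.8 → f/4 → f/5.6 — count the steps: 5 stops.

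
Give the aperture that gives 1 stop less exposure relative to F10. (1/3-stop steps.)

Aperture: f/10 → f/11 → f/13 → f/14 — 1 stop narrower (darker).

f/14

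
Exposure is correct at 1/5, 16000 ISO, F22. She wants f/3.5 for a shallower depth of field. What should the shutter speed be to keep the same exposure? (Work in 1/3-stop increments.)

Aperture: f/22 → f/20 → f/18 → f/16 → f/14 → f/13 → f/11 → f/10 → f/9 → f/8 → f/7.1 → f/6.3 → f/5.6 → f/5 → f/4.5 → f/4 → f/3.5 — 5 1/3 stops wider (brighter).
Need 5 1/3 stops darker from the shutter speed: 1/5 → 1/6 → 1/8 → 1/10 → 1/13 → 1/15 → 1/20 → 1/25 → 1/30 → 1/40 → 1/50 → 1/60 → 1/80 → 1/100 → 1/125 → 1/160 → 1/200.

1/200s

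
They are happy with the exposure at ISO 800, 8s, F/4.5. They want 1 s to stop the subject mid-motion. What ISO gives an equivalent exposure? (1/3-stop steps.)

ISO 6400

Shutter speed: 8 → 6 → 5 → 4 → 3.2 → 2.5 → 2 → 1.6 → 1.3 → 1 — 3 stops shorter (darker).
Need 3 stops brighter from the ISO: 800 → 1000 → 1250 → 1600 → 2000 → 2500 → 3200 → 4000 → 5000 → 6400.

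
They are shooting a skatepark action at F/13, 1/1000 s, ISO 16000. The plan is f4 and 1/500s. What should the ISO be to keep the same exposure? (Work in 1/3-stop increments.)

ISO 800

Aperture: f/13 → f/11 → f/10 → f/9 → f/8 → f/7.1 → f/6.3 → f/5.6 → f/5 → f/4.5 → f/4 — 3 1/3 stops wider (brighter).
Shutter speed: 1/1000 → 1/800 → 1/640 → 1/500 — 1 stop slower (brighter).
Net change so far: 4 1/3 stops brighter. Offset with the ISO: 16000 → 12800 → 10000 → 8000 → 6400 → 5000 → 4000 → 3200 → 2500 → 2000 → 1600 → 1250 → 1000 → 800.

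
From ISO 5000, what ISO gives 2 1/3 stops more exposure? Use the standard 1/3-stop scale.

ISO: 5000 → 6400 → 8000 → 10000 → 12800 → 16000 → 20000 → 25600 — 2 1/3 stops raised (brighter).

ISO 25600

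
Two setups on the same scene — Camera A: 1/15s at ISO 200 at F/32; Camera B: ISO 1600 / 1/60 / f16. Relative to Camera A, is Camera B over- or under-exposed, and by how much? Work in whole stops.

Aperture: f/32 → f/22 → f/16 — 2 stops larger aperture (brighter).
Shutter speed: 1/15 → 1/30 → 1/60 — 2 stops faster (darker).
ISO: 200 → 400 → 800 → 1600 — 3 stops higher (brighter).
Net: +2 −2 +3 = +3 stops.

3 stops brighter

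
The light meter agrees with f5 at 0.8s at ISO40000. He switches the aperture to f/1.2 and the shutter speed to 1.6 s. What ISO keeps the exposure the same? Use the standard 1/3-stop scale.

Aperture: f/5 → f/4.5 → f/4 → f/3.5 → f/3.2 → f/2.8 → f/2.5 → f/2.2 → f/2 → f/1.8 → f/1.6 → f/1.4 → f/1.2 — 4 stops wider (brighter).
Shutter speed: 0.8 → 1 → 1.3 → 1.6 — 1 stop longer (brighter).
Net change so far: 5 stops brighter. Offset with the ISO: 40000 → 32000 → 25600 → 20000 → 16000 → 12800 → 10000 → 8000 → 6400 → 5000 → 4000 → 3200 → 2500 → 2000 → 1600 → 1250.

ISO 1250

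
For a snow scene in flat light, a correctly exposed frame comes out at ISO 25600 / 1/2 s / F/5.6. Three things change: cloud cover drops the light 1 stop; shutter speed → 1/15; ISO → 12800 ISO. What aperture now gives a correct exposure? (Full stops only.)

Scene light: 1 stop darker.
Shutter speed: 1/2 → 1/4 → 1/8 → 1/15 — 3 stops faster (darker).
ISO: 25600 → 12800 — 1 stop lower (darker).
Net so far: 5 stops darker. Aperture: f/5.6 → f/4 → f/2.8 → f/2 → f/1.4 → f/1.0.

f/1.0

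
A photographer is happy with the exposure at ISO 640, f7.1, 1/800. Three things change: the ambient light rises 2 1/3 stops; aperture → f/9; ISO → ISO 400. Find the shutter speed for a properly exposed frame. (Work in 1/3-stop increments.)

Scene light: 2 1/3 stops brighter.
Aperture: f/7.1 → f/8 → f/9 — 2/3 stop narrower (darker).
ISO: 640 → 500 → 400 — 2/3 stop dropped (darker).
Net so far: 1 stop brighter. Shutter speed: 1/800 → 1/1000 → 1/1250 → 1/1600.

1/1600s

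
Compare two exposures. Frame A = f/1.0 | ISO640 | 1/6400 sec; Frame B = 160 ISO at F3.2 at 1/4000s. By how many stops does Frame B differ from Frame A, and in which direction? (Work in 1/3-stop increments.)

4 2/3 stops darker

Aperture: f/1.0 → f/1.1 → f/1.2 → f/1.4 → f/1.6 → f/1.8 → f/2 → f/2.2 → f/2.5 → f/2.8 → f/3.2 — 3 1/3 stops smaller aperture (darker).
Shutter speed: 1/6400 → 1/5000 → 1/4000 — 2/3 stop longer (brighter).
ISO: 640 → 500 → 400 → 320 → 250 → 200 → 160 — 2 stops dropped (darker).
Net: −3 1/3 +2/3 −2 = −4 2/3 stops.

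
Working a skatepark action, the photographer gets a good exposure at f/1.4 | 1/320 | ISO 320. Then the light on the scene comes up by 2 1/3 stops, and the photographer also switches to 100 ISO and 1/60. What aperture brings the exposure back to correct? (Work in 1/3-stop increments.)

Scene light: 2 1/3 stops brighter.
ISO: 320 → 250 → 200 → 160 → 125 → 100 — 1 2/3 stops lower (darker).
Shutter speed: 1/320 → 1/250 → 1/200 → 1/160 → 1/125 → 1/100 → 1/80 → 1/60 — 2 1/3 stops longer (brighter).
Net so far: 3 stops brighter. Aperture: f/1.4 → f/1.6 → f/1.8 → f/2 → f/2.2 → f/2.5 → f/2.8 → f/3.2 → f/3.5 → f/4.

f/4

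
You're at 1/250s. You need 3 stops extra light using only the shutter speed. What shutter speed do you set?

1/30s

Shutter speed: 1/250 → 1/125 → 1/60 → 1/30 — 3 stops longer (brighter).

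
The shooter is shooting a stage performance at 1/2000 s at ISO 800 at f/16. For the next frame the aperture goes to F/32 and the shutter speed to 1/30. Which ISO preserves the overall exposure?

Aperture: f/16 → f/22 → f/32 — 2 stops smaller aperture (darker).
Shutter speed: 1/2000 → 1/1000 → 1/500 → 1/250 → 1/125 → 1/60 → 1/30 — 6 stops longer (brighter).
Net change so far: 4 stops brighter. Offset with the ISO: 800 → 400 → 200 → 100 → 50.

ISO 50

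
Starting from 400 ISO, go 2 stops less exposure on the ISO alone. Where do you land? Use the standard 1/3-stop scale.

ISO 100

ISO: 400 → 320 → 250 → 200 → 160 → 125 → 100 — 2 stops lower (darker).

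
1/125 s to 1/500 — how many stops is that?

2 stops

1/125 → 1/250 → 1/500 — count the steps: 2 stops.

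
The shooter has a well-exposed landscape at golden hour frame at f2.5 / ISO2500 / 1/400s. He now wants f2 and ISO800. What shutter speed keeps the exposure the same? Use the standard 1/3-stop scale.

Aperture: f/2.5 → f/2.2 → f/2 — 2/3 stop opened up (brighter).
ISO: 2500 → 2000 → 1600 → 1250 → 1000 → 800 — 1 2/3 stops dropped (darker).
Net change so far: 1 stop darker. Offset with the shutter speed: 1/400 → 1/320 → 1/250 → 1/200.

1/200s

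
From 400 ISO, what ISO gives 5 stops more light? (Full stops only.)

ISO 12800

ISO: 400 → 800 → 1600 → 3200 → 6400 → 12800 — 5 stops raised (brighter).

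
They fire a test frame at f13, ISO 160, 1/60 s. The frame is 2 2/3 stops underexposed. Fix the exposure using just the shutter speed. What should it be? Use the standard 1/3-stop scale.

1/10s

Underexposed by 2 2/3 stops → need 2 2/3 stops brighter.
Shutter speed: 1/60 → 1/50 → 1/40 → 1/30 → 1/25 → 1/20 → 1/15 → 1/13 → 1/10.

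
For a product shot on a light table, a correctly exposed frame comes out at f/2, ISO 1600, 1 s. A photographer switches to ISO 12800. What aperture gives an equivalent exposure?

ISO: 1600 → 3200 → 6400 → 12800 — 3 stops raised (brighter).
Need 3 stops darker from the aperture: f/2 → f/2.8 → f/4 → f/5.6.

f/5.6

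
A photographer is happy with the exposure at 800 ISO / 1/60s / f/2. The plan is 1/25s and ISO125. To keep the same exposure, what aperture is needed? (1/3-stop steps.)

f/1.2

Shutter speed: 1/60 → 1/50 → 1/40 → 1/30 → 1/25 — 1 1/3 stops slower (brighter).
ISO: 800 → 640 → 500 → 400 → 320 → 250 → 200 → 160 → 125 — 2 2/3 stops dropped (darker).
Net change so far: 1 1/3 stops darker. Offset with the aperture: f/2 → f/1.8 → f/1.6 → f/1.4 → f/1.2.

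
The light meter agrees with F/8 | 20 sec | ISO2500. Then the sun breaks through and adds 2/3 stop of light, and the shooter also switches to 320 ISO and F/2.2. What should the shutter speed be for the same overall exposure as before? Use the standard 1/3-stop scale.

Scene light: 2/3 stop brighter.
ISO: 2500 → 2000 → 1600 → 1250 → 1000 → 800 → 640 → 500 → 400 → 320 — 3 stops lower (darker).
Aperture: f/8 → f/7.1 → f/6.3 → f/5.6 → f/5 → f/4.5 → f/4 → f/3.5 → f/3.2 → f/2.8 → f/2.5 → f/2.2 — 3 2/3 stops wider (brighter).
Net so far: 1 1/3 stops brighter. Shutter speed: 20 → 15 → 13 → 10 → 8.

8 s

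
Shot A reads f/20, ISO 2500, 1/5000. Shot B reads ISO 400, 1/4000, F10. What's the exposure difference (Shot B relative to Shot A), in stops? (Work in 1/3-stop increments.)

Aperture: f/20 → f/18 → f/16 → f/14 → f/13 → f/11 → f/10 — 2 stops wider (brighter).
Shutter speed: 1/5000 → 1/4000 — 1/3 stop longer (brighter).
ISO: 2500 → 2000 → 1600 → 1250 → 1000 → 800 → 640 → 500 → 400 — 2 2/3 stops dropped (darker).
Net: +2 +1/3 −2 2/3 = −1/3 stops.

1/3 stop darker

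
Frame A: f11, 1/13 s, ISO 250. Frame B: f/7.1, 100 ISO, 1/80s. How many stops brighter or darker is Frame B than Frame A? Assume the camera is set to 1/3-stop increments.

2 2/3 stops darker

Aperture: f/11 → f/10 → f/9 → f/8 → f/7.1 — 1 1/3 stops wider (brighter).
Shutter speed: 1/13 → 1/15 → 1/20 → 1/25 → 1/30 → 1/40 → 1/50 → 1/60 → 1/80 — 2 2/3 stops shorter (darker).
ISO: 250 → 200 → 160 → 125 → 100 — 1 1/3 stops dropped (darker).
Net: +1 1/3 −2 2/3 −1 1/3 = −2 2/3 stops.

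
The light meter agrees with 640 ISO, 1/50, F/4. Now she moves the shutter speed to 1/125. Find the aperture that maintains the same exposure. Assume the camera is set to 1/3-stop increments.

f/2.5

Shutter speed: 1/50 → 1/60 → 1/80 → 1/100 → 1/125 — 1 1/3 stops shorter (darker).
Need 1 1/3 stops brighter from the aperture: f/4 → f/3.5 → f/3.2 → f/2.8 → f/2.5.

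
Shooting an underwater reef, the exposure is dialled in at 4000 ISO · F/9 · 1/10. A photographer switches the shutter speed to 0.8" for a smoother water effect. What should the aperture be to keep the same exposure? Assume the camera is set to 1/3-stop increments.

Shutter speed: 1/10 → 1/8 → 1/6 → 1/5 → 1/4 → 0.3 → 0.4 → 0.5 → 0.6 → 0.8 — 3 stops longer (brighter).
Need 3 stops darker from the aperture: f/9 → f/10 → f/11 → f/13 → f/14 → f/16 → f/18 → f/20 → f/22 → f/25.

f/25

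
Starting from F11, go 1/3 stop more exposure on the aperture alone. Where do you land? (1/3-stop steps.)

f/10

Aperture: f/11 → f/10 — 1/3 stop wider (brighter).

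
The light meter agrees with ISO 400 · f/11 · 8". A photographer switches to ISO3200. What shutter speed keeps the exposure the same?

ISO: 400 → 800 → 1600 → 3200 — 3 stops higher (brighter).
Need 3 stops darker from the shutter speed: 8 → 4 → 2 → 1.

1 s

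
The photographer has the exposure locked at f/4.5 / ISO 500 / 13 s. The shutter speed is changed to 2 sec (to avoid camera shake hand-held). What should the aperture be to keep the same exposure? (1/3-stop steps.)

f/1.8

Shutter speed: 13 → 10 → 8 → 6 → 5 → 4 → 3.2 → 2.5 → 2 — 2 2/3 stops shorter (darker).
Need 2 2/3 stops brighter from the aperture: f/4.5 → f/4 → f/3.5 → f/3.2 → f/2.8 → f/2.5 → f/2.2 → f/2 → f/1.8.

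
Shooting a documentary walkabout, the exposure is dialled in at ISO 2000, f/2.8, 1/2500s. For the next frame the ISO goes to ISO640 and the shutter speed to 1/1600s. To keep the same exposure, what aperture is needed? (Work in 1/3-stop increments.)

ISO: 2000 → 1600 → 1250 → 1000 → 800 → 640 — 1 2/3 stops dropped (darker).
Shutter speed: 1/2500 → 1/2000 → 1/1600 — 2/3 stop longer (brighter).
Net change so far: 1 stop darker. Offset with the aperture: f/2.8 → f/2.5 → f/2.2 → f/2.

f/2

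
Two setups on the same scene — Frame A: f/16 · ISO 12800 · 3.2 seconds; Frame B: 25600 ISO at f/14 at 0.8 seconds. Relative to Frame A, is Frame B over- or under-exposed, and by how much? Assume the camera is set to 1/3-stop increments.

Aperture: f/16 → f/14 — 1/3 stop larger aperture (brighter).
Shutter speed: 3.2 → 2.5 → 2 → 1.6 → 1.3 → 1 → 0.8 — 2 stops faster (darker).
ISO: 12800 → 16000 → 20000 → 25600 — 1 stop higher (brighter).
Net: +1/3 −2 +1 = −2/3 stops.

2/3 stop darker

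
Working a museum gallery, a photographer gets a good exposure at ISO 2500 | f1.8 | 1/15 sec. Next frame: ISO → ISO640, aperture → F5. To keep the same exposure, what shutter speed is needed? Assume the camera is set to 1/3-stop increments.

2 s

ISO: 2500 → 2000 → 1600 → 1250 → 1000 → 800 → 640 — 2 stops lower (darker).
Aperture: f/1.8 → f/2 → f/2.2 → f/2.5 → f/2.8 → f/3.2 → f/3.5 → f/4 → f/4.5 → f/5 — 3 stops smaller aperture (darker).
Net change so far: 5 stops darker. Offset with the shutter speed: 1/15 → 1/13 → 1/10 → 1/8 → 1/6 → 1/5 → 1/4 → 0.3 → 0.4 → 0.5 → 0.6 → 0.8 → 1 → 1.3 → 1.6 → 2.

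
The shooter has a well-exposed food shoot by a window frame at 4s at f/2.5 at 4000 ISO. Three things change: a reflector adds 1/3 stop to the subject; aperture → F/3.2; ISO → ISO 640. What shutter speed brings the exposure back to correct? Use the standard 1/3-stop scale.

Scene light: 1/3 stop brighter.
Aperture: f/2.5 → f/2.8 → f/3.2 — 2/3 stop smaller aperture (darker).
ISO: 4000 → 3200 → 2500 → 2000 → 1600 → 1250 → 1000 → 800 → 640 — 2 2/3 stops dropped (darker).
Net so far: 3 stops darker. Shutter speed: 4 → 5 → 6 → 8 → 10 → 13 → 15 → 20 → 25 → 30.

30 s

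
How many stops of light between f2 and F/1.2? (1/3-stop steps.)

f/2 → f/1.8 → f/1.6 → f/1.4 → f/1.2 — count the steps: 4 third-stops = 1 1/3 stops.

1 1/3 stops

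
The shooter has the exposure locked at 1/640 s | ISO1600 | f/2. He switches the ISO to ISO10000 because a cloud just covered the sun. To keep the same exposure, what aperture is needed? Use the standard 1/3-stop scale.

ISO: 1600 → 2000 → 2500 → 3200 → 4000 → 5000 → 6400 → 8000 → 10000 — 2 2/3 stops higher (brighter).
Need 2 2/3 stops darker from the aperture: f/2 → f/2.2 → f/2.5 → f/2.8 → f/3.2 → f/3.5 → f/4 → f/4.5 → f/5.

f/5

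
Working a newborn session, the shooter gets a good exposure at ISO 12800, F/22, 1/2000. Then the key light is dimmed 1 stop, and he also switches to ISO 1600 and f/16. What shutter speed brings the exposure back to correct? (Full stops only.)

1/250s

Scene light: 1 stop darker.
ISO: 12800 → 6400 → 3200 → 1600 — 3 stops dropped (darker).
Aperture: f/22 → f/16 — 1 stop opened up (brighter).
Net so far: 3 stops darker. Shutter speed: 1/2000 → 1/1000 → 1/500 → 1/250.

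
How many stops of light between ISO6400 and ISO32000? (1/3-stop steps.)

2 1/3 stops

6400 → 8000 → 10000 → 12800 → 16000 → 20000 → 25600 → 32000 — count the steps: 7 third-stops = 2 1/3 stops.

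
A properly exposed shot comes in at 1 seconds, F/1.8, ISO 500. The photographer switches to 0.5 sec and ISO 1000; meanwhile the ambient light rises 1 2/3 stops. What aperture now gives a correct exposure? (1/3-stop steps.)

f/3.2

Scene light: 1 2/3 stops brighter.
Shutter speed: 1 → 0.8 → 0.6 → 0.5 — 1 stop shorter (darker).
ISO: 500 → 640 → 800 → 1000 — 1 stop higher (brighter).
Net so far: 1 2/3 stops brighter. Aperture: f/1.8 → f/2 → f/2.2 → f/2.5 → f/2.8 → f/3.2.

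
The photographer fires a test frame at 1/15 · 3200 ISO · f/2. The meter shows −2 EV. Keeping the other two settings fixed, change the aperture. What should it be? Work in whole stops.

f/1.0

Underexposed by 2 stops → need 2 stops brighter.
Aperture: f/2 → f/1.4 → f/1.0.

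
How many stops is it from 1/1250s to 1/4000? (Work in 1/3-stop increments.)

1/1250 → 1/1600 → 1/2000 → 1/2500 → 1/3200 → 1/4000 — count the steps: 5 third-stops = 1 2/3 stops.

1 2/3 stops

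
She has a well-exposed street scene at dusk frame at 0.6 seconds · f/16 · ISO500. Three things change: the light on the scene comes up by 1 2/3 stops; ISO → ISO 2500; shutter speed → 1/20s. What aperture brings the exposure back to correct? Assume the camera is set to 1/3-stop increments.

f/18

Scene light: 1 2/3 stops brighter.
ISO: 500 → 640 → 800 → 1000 → 1250 → 1600 → 2000 → 2500 — 2 1/3 stops higher (brighter).
Shutter speed: 0.6 → 0.5 → 0.4 → 0.3 → 1/4 → 1/5 → 1/6 → 1/8 → 1/10 → 1/13 → 1/15 → 1/20 — 3 2/3 stops faster (darker).
Net so far: 1/3 stop brighter. Aperture: f/16 → f/18.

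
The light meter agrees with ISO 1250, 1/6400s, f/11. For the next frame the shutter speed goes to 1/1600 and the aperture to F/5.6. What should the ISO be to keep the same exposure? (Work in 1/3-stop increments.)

Shutter speed: 1/6400 → 1/5000 → 1/4000 → 1/3200 → 1/2500 → 1/2000 → 1/1600 — 2 stops longer (brighter).
Aperture: f/11 → f/10 → f/9 → f/8 → f/7.1 → f/6.3 → f/5.6 — 2 stops larger aperture (brighter).
Net change so far: 4 stops brighter. Offset with the ISO: 1250 → 1000 → 800 → 640 → 500 → 400 → 320 → 250 → 200 → 160 → 125 → 100 → 80.

ISO 80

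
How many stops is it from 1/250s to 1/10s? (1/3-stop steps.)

1/250 → 1/200 → 1/160 → 1/125 → 1/100 → 1/80 → 1/60 → 1/50 → 1/40 → 1/30 → 1/25 → 1/20 → 1/15 → 1/13 → 1/10 — count the steps: 14 third-stops = 4 2/3 stops.

4 2/3 stops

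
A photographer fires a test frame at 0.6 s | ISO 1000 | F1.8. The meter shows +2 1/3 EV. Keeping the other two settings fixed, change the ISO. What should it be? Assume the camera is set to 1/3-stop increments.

ISO 200

Overexposed by 2 1/3 stops → need 2 1/3 stops darker.
ISO: 1000 → 800 → 640 → 500 → 400 → 320 → 250 → 200.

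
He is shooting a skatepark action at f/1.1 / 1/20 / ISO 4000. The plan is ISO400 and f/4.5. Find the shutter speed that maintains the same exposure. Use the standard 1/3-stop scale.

ISO: 4000 → 3200 → 2500 → 2000 → 1600 → 1250 → 1000 → 800 → 640 → 500 → 400 — 3 1/3 stops lower (darker).
Aperture: f/1.1 → f/1.2 → f/1.4 → f/1.6 → f/1.8 → f/2 → f/2.2 → f/2.5 → f/2.8 → f/3.2 → f/3.5 → f/4 → f/4.5 — 4 stops narrower (darker).
Net change so far: 7 1/3 stops darker. Offset with the shutter speed: 1/20 → 1/15 → 1/13 → 1/10 → 1/8 → 1/6 → 1/5 → 1/4 → 0.3 → 0.4 → 0.5 → 0.6 → 0.8 → 1 → 1.3 → 1.6 → 2 → 2.5 → 3.2 → 4 → 5 → 6 → 8.

8 s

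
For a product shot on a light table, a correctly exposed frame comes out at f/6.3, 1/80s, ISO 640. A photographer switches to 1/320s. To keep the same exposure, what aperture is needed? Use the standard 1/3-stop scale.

f/3.2

Shutter speed: 1/80 → 1/100 → 1/125 → 1/160 → 1/200 → 1/250 → 1/320 — 2 stops shorter (darker).
Need 2 stops brighter from the aperture: f/6.3 → f/5.6 → f/5 → f/4.5 → f/4 → f/3.5 → f/3.2.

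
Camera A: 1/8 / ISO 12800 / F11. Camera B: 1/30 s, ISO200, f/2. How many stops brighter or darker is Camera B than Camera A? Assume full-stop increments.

3 stops darker

Aperture: f/11 → f/8 → f/5.6 → f/4 → f/2.8 → f/2 — 5 stops larger aperture (brighter).
Shutter speed: 1/8 → 1/15 → 1/30 — 2 stops faster (darker).
ISO: 12800 → 6400 → 3200 → 1600 → 800 → 400 → 200 — 6 stops lower (darker).
Net: +5 −2 −6 = −3 stops.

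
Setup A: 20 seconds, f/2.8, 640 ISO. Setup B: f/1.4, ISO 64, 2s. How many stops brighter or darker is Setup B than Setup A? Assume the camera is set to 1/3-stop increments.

Aperture: f/2.8 → f/2.5 → f/2.2 → f/2 → f/1.8 → f/1.6 → f/1.4 — 2 stops opened up (brighter).
Shutter speed: 20 → 15 → 13 → 10 → 8 → 6 → 5 → 4 → 3.2 → 2.5 → 2 — 3 1/3 stops faster (darker).
ISO: 640 → 500 → 400 → 320 → 250 → 200 → 160 → 125 → 100 → 80 → 64 — 3 1/3 stops dropped (darker).
Net: +2 −3 1/3 −3 1/3 = −4 2/3 stops.

4 2/3 stops darker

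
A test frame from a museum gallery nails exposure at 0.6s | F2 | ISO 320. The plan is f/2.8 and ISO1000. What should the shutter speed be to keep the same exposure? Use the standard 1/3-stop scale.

Aperture: f/2 → f/2.2 → f/2.5 → f/2.8 — 1 stop stopped down (darker).
ISO: 320 → 400 → 500 → 640 → 800 → 1000 — 1 2/3 stops higher (brighter).
Net change so far: 2/3 stop brighter. Offset with the shutter speed: 0.6 → 0.5 → 0.4.

0.4 s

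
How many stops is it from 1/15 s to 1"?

4 stops

1/15 → 1/8 → 1/4 → 1/2 → 1 — count the steps: 4 stops.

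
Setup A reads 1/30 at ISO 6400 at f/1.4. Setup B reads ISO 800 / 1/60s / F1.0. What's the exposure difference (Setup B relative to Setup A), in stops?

Aperture: f/1.4 → f/1.0 — 1 stop opened up (brighter).
Shutter speed: 1/30 → 1/60 — 1 stop shorter (darker).
ISO: 6400 → 3200 → 1600 → 800 — 3 stops lower (darker).
Net: +1 −1 −3 = −3 stops.

3 stops darker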